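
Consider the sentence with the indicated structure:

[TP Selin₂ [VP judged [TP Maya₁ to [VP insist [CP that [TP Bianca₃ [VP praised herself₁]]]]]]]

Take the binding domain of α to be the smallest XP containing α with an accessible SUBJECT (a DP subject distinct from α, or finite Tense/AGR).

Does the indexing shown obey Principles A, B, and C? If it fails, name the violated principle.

The two coindexed NPs are *Maya₁* and *herself₁*.
*herself₁* is an anaphor. Principle A requires it to be bound within its binding domain — the embedded TP, whose subject is Bianca₃.
Within that domain it is c-commanded by *Bianca₃*, which does not share its index.
*Maya₁* does c-command the anaphor, but from outside its binding domain.
The anaphor is unbound in its domain → Principle A violation.

Principle A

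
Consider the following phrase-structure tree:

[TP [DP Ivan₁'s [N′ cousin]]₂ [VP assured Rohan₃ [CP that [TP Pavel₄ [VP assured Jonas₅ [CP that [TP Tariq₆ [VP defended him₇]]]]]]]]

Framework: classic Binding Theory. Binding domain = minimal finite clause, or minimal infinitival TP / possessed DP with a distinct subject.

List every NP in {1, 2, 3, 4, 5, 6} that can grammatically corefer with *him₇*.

*him* is a pronoun, so Principle B applies: it must be free in its binding domain.
Binding domain of *him₇*: the embedded TP, whose subject is Tariq₆.
*Ivan₁* and the pronoun do not c-command one another → neither Principle B nor Principle C is at stake; coindexation permitted.
*[Ivan₁'s cousin]₂* c-commands the pronoun but from outside its binding domain, and is not c-commanded by it → coindexation permitted.
*Rohan₃* c-commands the pronoun but from outside its binding domain, and is not c-commanded by it → coindexation permitted.
*Pavel₄* c-commands the pronoun but from outside its binding domain, and is not c-commanded by it → coindexation permitted.
*Jonas₅* c-commands the pronoun but from outside its binding domain, and is not c-commanded by it → coindexation permitted.
*Tariq₆* c-commands the pronoun within its binding domain → coindexation would violate Principle B.

{1, 2, 3, 4, 5}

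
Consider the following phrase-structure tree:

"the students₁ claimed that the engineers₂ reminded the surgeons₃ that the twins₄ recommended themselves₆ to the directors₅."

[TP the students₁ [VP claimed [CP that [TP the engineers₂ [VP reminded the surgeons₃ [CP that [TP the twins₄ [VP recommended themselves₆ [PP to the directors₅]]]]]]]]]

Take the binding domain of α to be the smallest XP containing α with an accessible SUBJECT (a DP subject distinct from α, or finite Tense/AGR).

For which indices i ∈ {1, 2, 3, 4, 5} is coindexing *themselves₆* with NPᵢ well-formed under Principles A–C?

*themselves* is an anaphor, so Principle A applies: it must be bound in its binding domain.
Binding domain of *themselves₆*: the embedded TP, whose subject is the twins₄.
*the students₁* c-commands the anaphor but is outside its binding domain → cannot satisfy Principle A.
*the engineers₂* c-commands the anaphor but is outside its binding domain → cannot satisfy Principle A.
*the surgeons₃* c-commands the anaphor but is outside its binding domain → cannot satisfy Principle A.
*the twins₄* c-commands the anaphor within its binding domain → licit binder.
*the directors₅* does not c-command the anaphor → cannot bind it.

{4}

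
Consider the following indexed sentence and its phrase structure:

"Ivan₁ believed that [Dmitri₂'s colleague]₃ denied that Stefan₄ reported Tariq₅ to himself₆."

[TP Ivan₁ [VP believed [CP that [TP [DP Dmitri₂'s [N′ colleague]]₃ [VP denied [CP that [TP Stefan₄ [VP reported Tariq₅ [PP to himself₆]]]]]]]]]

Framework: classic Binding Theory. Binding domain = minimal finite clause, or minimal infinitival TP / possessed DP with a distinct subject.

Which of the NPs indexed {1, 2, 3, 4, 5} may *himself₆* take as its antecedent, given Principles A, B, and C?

{4, 5}

*himself* is an anaphor, so Principle A applies: it must be bound in its binding domain.
Binding domain of *himself₆*: the embedded TP, whose subject is Stefan₄.
*Ivan₁* c-commands the anaphor but is outside its binding domain → cannot satisfy Principle A.
*Dmitri₂* does not c-command the anaphor → cannot bind it.
*[Dmitri₂'s colleague]₃* c-commands the anaphor but is outside its binding domain → cannot satisfy Principle A.
*Stefan₄* c-commands the anaphor within its binding domain → licit binder.
*Tariq₅* c-commands the anaphor within its binding domain → licit binder.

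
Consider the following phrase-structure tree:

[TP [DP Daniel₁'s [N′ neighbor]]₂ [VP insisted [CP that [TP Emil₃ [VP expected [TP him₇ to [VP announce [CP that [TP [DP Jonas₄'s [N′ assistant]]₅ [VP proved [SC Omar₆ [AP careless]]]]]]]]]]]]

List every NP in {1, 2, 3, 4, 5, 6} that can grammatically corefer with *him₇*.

*him* is a pronoun, so Principle B applies: it must be free in its binding domain.
Binding domain of *him₇*: the embedded TP, whose subject is Emil₃.
*Daniel₁* and the pronoun do not c-command one another → neither Principle B nor Principle C is at stake; coindexation permitted.
*[Daniel₁'s neighbor]₂* c-commands the pronoun but from outside its binding domain, and is not c-commanded by it → coindexation permitted.
*Emil₃* c-commands the pronoun within its binding domain → coindexation would violate Principle B.
*Jonas₄*: the pronoun c-commands this R-expression → coindexation would violate Principle C on *Jonas₄*.
*[Jonas₄'s assistant]₅*: the pronoun c-commands this R-expression → coindexation would violate Principle C on *[Jonas₄'s assistant]₅*.
*Omar₆*: the pronoun c-commands this R-expression → coindexation would violate Principle C on *Omar₆*.

{1, 2}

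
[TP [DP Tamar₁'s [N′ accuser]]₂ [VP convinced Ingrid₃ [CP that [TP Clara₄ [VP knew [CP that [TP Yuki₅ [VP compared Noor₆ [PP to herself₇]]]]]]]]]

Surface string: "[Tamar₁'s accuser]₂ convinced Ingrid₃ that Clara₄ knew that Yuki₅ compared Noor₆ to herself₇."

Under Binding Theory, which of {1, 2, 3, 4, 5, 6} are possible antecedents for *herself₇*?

*herself* is an anaphor, so Principle A applies: it must be bound in its binding domain.
Binding domain of *herself₇*: the embedded TP, whose subject is Yuki₅.
*Tamar₁* does not c-command the anaphor → cannot bind it.
*[Tamar₁'s accuser]₂* c-commands the anaphor but is outside its binding domain → cannot satisfy Principle A.
*Ingrid₃* c-commands the anaphor but is outside its binding domain → cannot satisfy Principle A.
*Clara₄* c-commands the anaphor but is outside its binding domain → cannot satisfy Principle A.
*Yuki₅* c-commands the anaphor within its binding domain → licit binder.
*Noor₆* c-commands the anaphor within its binding domain → licit binder.

{5, 6}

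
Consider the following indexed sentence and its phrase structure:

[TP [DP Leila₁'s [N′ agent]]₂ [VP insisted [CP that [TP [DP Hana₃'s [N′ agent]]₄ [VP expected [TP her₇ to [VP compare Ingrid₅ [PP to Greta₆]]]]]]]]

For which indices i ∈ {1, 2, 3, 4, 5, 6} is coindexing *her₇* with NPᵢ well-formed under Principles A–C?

*her* is a pronoun, so Principle B applies: it must be free in its binding domain.
Binding domain of *her₇*: the embedded TP, whose subject is [Hana₃'s agent]₄.
*Leila₁* and the pronoun do not c-command one another → neither Principle B nor Principle C is at stake; coindexation permitted.
*[Leila₁'s agent]₂* c-commands the pronoun but from outside its binding domain, and is not c-commanded by it → coindexation permitted.
*Hana₃* and the pronoun do not c-command one another → neither Principle B nor Principle C is at stake; coindexation permitted.
*[Hana₃'s agent]₄* c-commands the pronoun within its binding domain → coindexation would violate Principle B.
*Ingrid₅*: the pronoun c-commands this R-expression → coindexation would violate Principle C on *Ingrid₅*.
*Greta₆*: the pronoun c-commands this R-expression → coindexation would violate Principle C on *Greta₆*.

{1, 2, 3}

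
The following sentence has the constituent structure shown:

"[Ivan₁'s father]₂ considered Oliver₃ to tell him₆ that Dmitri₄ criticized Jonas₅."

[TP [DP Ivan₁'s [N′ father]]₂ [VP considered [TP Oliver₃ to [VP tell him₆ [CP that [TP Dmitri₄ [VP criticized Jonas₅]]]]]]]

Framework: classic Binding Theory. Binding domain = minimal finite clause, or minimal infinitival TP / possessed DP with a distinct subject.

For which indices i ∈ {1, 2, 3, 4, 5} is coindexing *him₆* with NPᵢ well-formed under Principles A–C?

*him* is a pronoun, so Principle B applies: it must be free in its binding domain.
Binding domain of *him₆*: the embedded TP, whose subject is Oliver₃.
*Ivan₁* and the pronoun do not c-command one another → neither Principle B nor Principle C is at stake; coindexation permitted.
*[Ivan₁'s father]₂* c-commands the pronoun but from outside its binding domain, and is not c-commanded by it → coindexation permitted.
*Oliver₃* c-commands the pronoun within its binding domain → coindexation would violate Principle B.
*Dmitri₄*: the pronoun c-commands this R-expression → coindexation would violate Principle C on *Dmitri₄*.
*Jonas₅*: the pronoun c-commands this R-expression → coindexation would violate Principle C on *Jonas₅*.

{1, 2}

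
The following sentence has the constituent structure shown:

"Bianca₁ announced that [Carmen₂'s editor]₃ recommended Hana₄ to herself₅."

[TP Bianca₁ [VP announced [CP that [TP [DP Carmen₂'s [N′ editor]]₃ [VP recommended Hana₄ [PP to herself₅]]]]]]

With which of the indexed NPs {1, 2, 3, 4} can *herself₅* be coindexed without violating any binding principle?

*herself* is an anaphor, so Principle A applies: it must be bound in its binding domain.
Binding domain of *herself₅*: the embedded TP, whose subject is [Carmen₂'s editor]₃.
*Bianca₁* c-commands the anaphor but is outside its binding domain → cannot satisfy Principle A.
*Carmen₂* does not c-command the anaphor → cannot bind it.
*[Carmen₂'s editor]₃* c-commands the anaphor within its binding domain → licit binder.
*Hana₄* c-commands the anaphor within its binding domain → licit binder.

{3, 4}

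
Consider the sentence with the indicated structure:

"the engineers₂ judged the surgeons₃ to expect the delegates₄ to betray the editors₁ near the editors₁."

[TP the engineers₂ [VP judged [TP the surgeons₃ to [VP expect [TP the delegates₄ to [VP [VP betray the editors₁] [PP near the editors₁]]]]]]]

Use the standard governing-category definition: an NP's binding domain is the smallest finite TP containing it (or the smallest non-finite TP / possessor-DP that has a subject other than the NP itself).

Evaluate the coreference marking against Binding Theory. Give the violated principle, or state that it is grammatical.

The two coindexed NPs are *the editors₁* and *the editors₁*.
*the editors₁* is an R-expression; no coindexed NP c-commands it, so Principle C holds.
*the editors₁* is an R-expression; *the editors₁* does not c-command it, and no other NP shares its index, so Principle C is satisfied.
All principles are respected.

grammatical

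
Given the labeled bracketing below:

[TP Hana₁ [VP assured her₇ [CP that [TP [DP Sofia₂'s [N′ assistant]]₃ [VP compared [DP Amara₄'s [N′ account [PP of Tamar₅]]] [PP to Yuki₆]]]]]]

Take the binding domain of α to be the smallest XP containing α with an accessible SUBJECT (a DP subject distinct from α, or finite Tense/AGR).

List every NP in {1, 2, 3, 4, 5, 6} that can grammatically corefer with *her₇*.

*her* is a pronoun, so Principle B applies: it must be free in its binding domain.
Binding domain of *her₇*: the matrix TP, whose subject is Hana₁.
*Hana₁* c-commands the pronoun within its binding domain → coindexation would violate Principle B.
*Sofia₂*: the pronoun c-commands this R-expression → coindexation would violate Principle C on *Sofia₂*.
*[Sofia₂'s assistant]₃*: the pronoun c-commands this R-expression → coindexation would violate Principle C on *[Sofia₂'s assistant]₃*.
*Amara₄*: the pronoun c-commands this R-expression → coindexation would violate Principle C on *Amara₄*.
*Tamar₅*: the pronoun c-commands this R-expression → coindexation would violate Principle C on *Tamar₅*.
*Yuki₆*: the pronoun c-commands this R-expression → coindexation would violate Principle C on *Yuki₆*.

none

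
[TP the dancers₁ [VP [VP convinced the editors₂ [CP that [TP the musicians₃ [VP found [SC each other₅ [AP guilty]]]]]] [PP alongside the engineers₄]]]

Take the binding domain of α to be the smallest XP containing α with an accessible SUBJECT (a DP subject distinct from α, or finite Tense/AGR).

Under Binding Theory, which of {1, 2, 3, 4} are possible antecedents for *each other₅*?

*each other* is an anaphor, so Principle A applies: it must be bound in its binding domain.
Binding domain of *each other₅*: the embedded TP, whose subject is the musicians₃.
*the dancers₁* c-commands the anaphor but is outside its binding domain → cannot satisfy Principle A.
*the editors₂* c-commands the anaphor but is outside its binding domain → cannot satisfy Principle A.
*the musicians₃* c-commands the anaphor within its binding domain → licit binder.
*the engineers₄* does not c-command the anaphor → cannot bind it.

{3}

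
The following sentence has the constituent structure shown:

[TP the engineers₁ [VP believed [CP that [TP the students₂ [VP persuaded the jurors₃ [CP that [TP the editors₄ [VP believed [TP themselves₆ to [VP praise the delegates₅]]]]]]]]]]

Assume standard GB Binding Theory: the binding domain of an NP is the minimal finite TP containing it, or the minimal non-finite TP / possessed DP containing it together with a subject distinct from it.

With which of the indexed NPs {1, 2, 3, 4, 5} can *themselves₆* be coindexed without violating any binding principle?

{4}

*themselves* is an anaphor, so Principle A applies: it must be bound in its binding domain.
Binding domain of *themselves₆*: the embedded TP, whose subject is the editors₄.
*the engineers₁* c-commands the anaphor but is outside its binding domain → cannot satisfy Principle A.
*the students₂* c-commands the anaphor but is outside its binding domain → cannot satisfy Principle A.
*the jurors₃* c-commands the anaphor but is outside its binding domain → cannot satisfy Principle A.
*the editors₄* c-commands the anaphor within its binding domain → licit binder.
*the delegates₅* does not c-command the anaphor → cannot bind it.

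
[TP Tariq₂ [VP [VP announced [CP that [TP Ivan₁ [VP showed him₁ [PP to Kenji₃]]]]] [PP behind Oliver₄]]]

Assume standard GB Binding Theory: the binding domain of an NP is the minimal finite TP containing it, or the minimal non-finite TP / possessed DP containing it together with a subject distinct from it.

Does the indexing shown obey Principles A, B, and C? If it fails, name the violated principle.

Principle B

The two coindexed NPs are *Ivan₁* and *him₁*.
*him₁* is a pronoun. Its binding domain is the embedded TP, whose subject is Ivan₁.
*Ivan₁* c-commands it within that domain and carries the same index.
The pronoun is locally bound → Principle B violation.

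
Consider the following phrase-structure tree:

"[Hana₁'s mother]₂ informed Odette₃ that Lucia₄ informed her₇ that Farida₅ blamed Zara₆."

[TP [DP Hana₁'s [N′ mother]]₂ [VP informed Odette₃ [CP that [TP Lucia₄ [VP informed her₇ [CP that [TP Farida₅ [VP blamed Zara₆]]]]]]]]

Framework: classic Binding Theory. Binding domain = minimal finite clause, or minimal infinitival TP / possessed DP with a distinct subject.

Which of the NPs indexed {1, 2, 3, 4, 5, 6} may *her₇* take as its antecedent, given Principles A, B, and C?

*her* is a pronoun, so Principle B applies: it must be free in its binding domain.
Binding domain of *her₇*: the embedded TP, whose subject is Lucia₄.
*Hana₁* and the pronoun do not c-command one another → neither Principle B nor Principle C is at stake; coindexation permitted.
*[Hana₁'s mother]₂* c-commands the pronoun but from outside its binding domain, and is not c-commanded by it → coindexation permitted.
*Odette₃* c-commands the pronoun but from outside its binding domain, and is not c-commanded by it → coindexation permitted.
*Lucia₄* c-commands the pronoun within its binding domain → coindexation would violate Principle B.
*Farida₅*: the pronoun c-commands this R-expression → coindexation would violate Principle C on *Farida₅*.
*Zara₆*: the pronoun c-commands this R-expression → coindexation would violate Principle C on *Zara₆*.

{1, 2, 3}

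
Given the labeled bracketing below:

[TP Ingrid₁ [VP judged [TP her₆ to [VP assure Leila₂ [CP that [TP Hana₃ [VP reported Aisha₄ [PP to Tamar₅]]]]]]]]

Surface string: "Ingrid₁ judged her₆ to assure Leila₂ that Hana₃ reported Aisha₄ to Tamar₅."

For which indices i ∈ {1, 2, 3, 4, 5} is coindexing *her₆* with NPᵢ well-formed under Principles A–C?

*her* is a pronoun, so Principle B applies: it must be free in its binding domain.
Binding domain of *her₆*: the matrix TP, whose subject is Ingrid₁.
*Ingrid₁* c-commands the pronoun within its binding domain → coindexation would violate Principle B.
*Leila₂*: the pronoun c-commands this R-expression → coindexation would violate Principle C on *Leila₂*.
*Hana₃*: the pronoun c-commands this R-expression → coindexation would violate Principle C on *Hana₃*.
*Aisha₄*: the pronoun c-commands this R-expression → coindexation would violate Principle C on *Aisha₄*.
*Tamar₅*: the pronoun c-commands this R-expression → coindexation would violate Principle C on *Tamar₅*.

none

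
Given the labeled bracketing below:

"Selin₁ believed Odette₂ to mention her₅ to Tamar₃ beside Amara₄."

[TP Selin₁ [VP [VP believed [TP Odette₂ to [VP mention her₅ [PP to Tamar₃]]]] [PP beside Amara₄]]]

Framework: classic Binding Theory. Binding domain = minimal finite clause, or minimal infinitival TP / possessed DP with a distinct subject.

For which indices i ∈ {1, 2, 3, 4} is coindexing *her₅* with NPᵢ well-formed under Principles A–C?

{1, 4}

*her* is a pronoun, so Principle B applies: it must be free in its binding domain.
Binding domain of *her₅*: the embedded TP, whose subject is Odette₂.
*Selin₁* c-commands the pronoun but from outside its binding domain, and is not c-commanded by it → coindexation permitted.
*Odette₂* c-commands the pronoun within its binding domain → coindexation would violate Principle B.
*Tamar₃*: the pronoun c-commands this R-expression → coindexation would violate Principle C on *Tamar₃*.
*Amara₄* and the pronoun do not c-command one another → neither Principle B nor Principle C is at stake; coindexation permitted.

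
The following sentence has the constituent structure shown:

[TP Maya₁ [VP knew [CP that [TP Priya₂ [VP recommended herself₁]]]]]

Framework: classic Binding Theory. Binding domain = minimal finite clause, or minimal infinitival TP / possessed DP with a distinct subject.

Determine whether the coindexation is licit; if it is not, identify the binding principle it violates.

The two coindexed NPs are *Maya₁* and *herself₁*.
*herself₁* is an anaphor. Principle A requires it to be bound within its binding domain — the embedded TP, whose subject is Priya₂.
Within that domain it is c-commanded by *Priya₂*, which does not share its index.
*Maya₁* does c-command the anaphor, but from outside its binding domain.
The anaphor is unbound in its domain → Principle A violation.

Principle A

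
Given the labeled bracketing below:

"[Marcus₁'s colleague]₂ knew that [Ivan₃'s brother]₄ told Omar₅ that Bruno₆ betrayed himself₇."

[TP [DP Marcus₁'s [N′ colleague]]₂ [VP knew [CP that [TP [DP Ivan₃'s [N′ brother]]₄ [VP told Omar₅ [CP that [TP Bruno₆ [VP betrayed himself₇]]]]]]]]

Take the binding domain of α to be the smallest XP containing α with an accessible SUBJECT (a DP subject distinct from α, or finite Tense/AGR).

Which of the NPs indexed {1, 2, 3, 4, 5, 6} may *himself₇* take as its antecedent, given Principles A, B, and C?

{6}

*himself* is an anaphor, so Principle A applies: it must be bound in its binding domain.
Binding domain of *himself₇*: the embedded TP, whose subject is Bruno₆.
*Marcus₁* does not c-command the anaphor → cannot bind it.
*[Marcus₁'s colleague]₂* c-commands the anaphor but is outside its binding domain → cannot satisfy Principle A.
*Ivan₃* does not c-command the anaphor → cannot bind it.
*[Ivan₃'s brother]₄* c-commands the anaphor but is outside its binding domain → cannot satisfy Principle A.
*Omar₅* c-commands the anaphor but is outside its binding domain → cannot satisfy Principle A.
*Bruno₆* c-commands the anaphor within its binding domain → licit binder.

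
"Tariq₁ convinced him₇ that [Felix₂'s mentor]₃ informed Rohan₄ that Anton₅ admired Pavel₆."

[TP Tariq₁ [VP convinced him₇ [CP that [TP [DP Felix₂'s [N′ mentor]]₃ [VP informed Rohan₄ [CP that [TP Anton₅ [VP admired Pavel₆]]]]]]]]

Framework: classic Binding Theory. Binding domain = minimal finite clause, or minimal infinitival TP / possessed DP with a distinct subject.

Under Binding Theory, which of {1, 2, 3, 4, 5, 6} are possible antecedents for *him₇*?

none

*him* is a pronoun, so Principle B applies: it must be free in its binding domain.
Binding domain of *him₇*: the matrix TP, whose subject is Tariq₁.
*Tariq₁* c-commands the pronoun within its binding domain → coindexation would violate Principle B.
*Felix₂*: the pronoun c-commands this R-expression → coindexation would violate Principle C on *Felix₂*.
*[Felix₂'s mentor]₃*: the pronoun c-commands this R-expression → coindexation would violate Principle C on *[Felix₂'s mentor]₃*.
*Rohan₄*: the pronoun c-commands this R-expression → coindexation would violate Principle C on *Rohan₄*.
*Anton₅*: the pronoun c-commands this R-expression → coindexation would violate Principle C on *Anton₅*.
*Pavel₆*: the pronoun c-commands this R-expression → coindexation would violate Principle C on *Pavel₆*.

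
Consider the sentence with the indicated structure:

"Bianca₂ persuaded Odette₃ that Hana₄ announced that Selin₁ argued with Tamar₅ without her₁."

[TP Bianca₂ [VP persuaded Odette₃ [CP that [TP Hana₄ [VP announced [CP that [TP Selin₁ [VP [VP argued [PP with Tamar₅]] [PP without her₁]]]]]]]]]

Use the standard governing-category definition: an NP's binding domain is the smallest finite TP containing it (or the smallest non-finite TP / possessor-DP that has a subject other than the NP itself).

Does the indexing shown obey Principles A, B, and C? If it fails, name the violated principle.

The two coindexed NPs are *Selin₁* and *her₁*.
*her₁* is a pronoun. Its binding domain is the embedded TP, whose subject is Selin₁.
*Selin₁* c-commands it within that domain and carries the same index.
The pronoun is locally bound → Principle B violation.

Principle B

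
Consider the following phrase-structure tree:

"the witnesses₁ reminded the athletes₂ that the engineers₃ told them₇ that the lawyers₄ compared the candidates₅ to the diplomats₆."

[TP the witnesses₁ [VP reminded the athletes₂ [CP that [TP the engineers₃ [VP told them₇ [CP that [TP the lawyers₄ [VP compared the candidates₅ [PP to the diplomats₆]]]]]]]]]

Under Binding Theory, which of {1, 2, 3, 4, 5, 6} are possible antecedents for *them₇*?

*them* is a pronoun, so Principle B applies: it must be free in its binding domain.
Binding domain of *them₇*: the embedded TP, whose subject is the engineers₃.
*the witnesses₁* c-commands the pronoun but from outside its binding domain, and is not c-commanded by it → coindexation permitted.
*the athletes₂* c-commands the pronoun but from outside its binding domain, and is not c-commanded by it → coindexation permitted.
*the engineers₃* c-commands the pronoun within its binding domain → coindexation would violate Principle B.
*the lawyers₄*: the pronoun c-commands this R-expression → coindexation would violate Principle C on *the lawyers₄*.
*the candidates₅*: the pronoun c-commands this R-expression → coindexation would violate Principle C on *the candidates₅*.
*the diplomats₆*: the pronoun c-commands this R-expression → coindexation would violate Principle C on *the diplomats₆*.

{1, 2}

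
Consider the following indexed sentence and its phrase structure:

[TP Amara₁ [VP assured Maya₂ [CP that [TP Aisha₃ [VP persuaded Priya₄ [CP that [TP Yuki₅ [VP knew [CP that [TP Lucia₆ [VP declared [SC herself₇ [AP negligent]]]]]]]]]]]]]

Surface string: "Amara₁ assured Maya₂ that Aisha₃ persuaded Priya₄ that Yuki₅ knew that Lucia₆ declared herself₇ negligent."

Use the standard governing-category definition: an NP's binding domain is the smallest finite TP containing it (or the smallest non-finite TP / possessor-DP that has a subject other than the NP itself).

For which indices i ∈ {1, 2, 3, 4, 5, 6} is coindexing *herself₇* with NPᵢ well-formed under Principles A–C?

*herself* is an anaphor, so Principle A applies: it must be bound in its binding domain.
Binding domain of *herself₇*: the embedded TP, whose subject is Lucia₆.
*Amara₁* c-commands the anaphor but is outside its binding domain → cannot satisfy Principle A.
*Maya₂* c-commands the anaphor but is outside its binding domain → cannot satisfy Principle A.
*Aisha₃* c-commands the anaphor but is outside its binding domain → cannot satisfy Principle A.
*Priya₄* c-commands the anaphor but is outside its binding domain → cannot satisfy Principle A.
*Yuki₅* c-commands the anaphor but is outside its binding domain → cannot satisfy Principle A.
*Lucia₆* c-commands the anaphor within its binding domain → licit binder.

{6}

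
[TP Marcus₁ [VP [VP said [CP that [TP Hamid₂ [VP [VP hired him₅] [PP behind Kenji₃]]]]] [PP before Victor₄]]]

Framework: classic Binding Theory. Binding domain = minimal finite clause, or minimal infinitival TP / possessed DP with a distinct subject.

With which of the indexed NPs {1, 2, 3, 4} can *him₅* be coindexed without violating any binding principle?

*him* is a pronoun, so Principle B applies: it must be free in its binding domain.
Binding domain of *him₅*: the embedded TP, whose subject is Hamid₂.
*Marcus₁* c-commands the pronoun but from outside its binding domain, and is not c-commanded by it → coindexation permitted.
*Hamid₂* c-commands the pronoun within its binding domain → coindexation would violate Principle B.
*Kenji₃* and the pronoun do not c-command one another → neither Principle B nor Principle C is at stake; coindexation permitted.
*Victor₄* and the pronoun do not c-command one another → neither Principle B nor Principle C is at stake; coindexation permitted.

{1, 3, 4}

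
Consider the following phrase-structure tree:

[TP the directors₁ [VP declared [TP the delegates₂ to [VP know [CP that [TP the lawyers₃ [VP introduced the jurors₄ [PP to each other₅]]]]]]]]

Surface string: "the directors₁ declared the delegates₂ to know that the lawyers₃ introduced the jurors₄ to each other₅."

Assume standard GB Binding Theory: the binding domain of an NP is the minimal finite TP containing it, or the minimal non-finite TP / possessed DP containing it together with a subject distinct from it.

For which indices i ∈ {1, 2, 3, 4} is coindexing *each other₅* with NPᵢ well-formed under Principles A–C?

{3, 4}

*each other* is an anaphor, so Principle A applies: it must be bound in its binding domain.
Binding domain of *each other₅*: the embedded TP, whose subject is the lawyers₃.
*the directors₁* c-commands the anaphor but is outside its binding domain → cannot satisfy Principle A.
*the delegates₂* c-commands the anaphor but is outside its binding domain → cannot satisfy Principle A.
*the lawyers₃* c-commands the anaphor within its binding domain → licit binder.
*the jurors₄* c-commands the anaphor within its binding domain → licit binder.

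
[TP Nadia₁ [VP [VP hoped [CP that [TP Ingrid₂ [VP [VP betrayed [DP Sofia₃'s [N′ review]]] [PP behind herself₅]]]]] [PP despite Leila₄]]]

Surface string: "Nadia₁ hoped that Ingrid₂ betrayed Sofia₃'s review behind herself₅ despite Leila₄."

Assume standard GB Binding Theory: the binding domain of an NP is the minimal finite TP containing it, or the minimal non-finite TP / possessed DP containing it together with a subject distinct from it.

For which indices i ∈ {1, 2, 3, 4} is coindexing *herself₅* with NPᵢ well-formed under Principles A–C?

{2}

*herself* is an anaphor, so Principle A applies: it must be bound in its binding domain.
Binding domain of *herself₅*: the embedded TP, whose subject is Ingrid₂.
*Nadia₁* c-commands the anaphor but is outside its binding domain → cannot satisfy Principle A.
*Ingrid₂* c-commands the anaphor within its binding domain → licit binder.
*Sofia₃* does not c-command the anaphor → cannot bind it.
*Leila₄* does not c-command the anaphor → cannot bind it.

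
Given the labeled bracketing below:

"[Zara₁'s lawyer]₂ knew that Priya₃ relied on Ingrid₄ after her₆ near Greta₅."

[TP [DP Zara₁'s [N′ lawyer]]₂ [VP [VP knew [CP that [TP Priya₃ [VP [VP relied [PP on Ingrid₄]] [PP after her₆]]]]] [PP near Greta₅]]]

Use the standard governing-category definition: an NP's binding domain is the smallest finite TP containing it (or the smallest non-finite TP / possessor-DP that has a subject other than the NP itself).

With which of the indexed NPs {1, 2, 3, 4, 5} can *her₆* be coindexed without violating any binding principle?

{1, 2, 4, 5}

*her* is a pronoun, so Principle B applies: it must be free in its binding domain.
Binding domain of *her₆*: the embedded TP, whose subject is Priya₃.
*Zara₁* and the pronoun do not c-command one another → neither Principle B nor Principle C is at stake; coindexation permitted.
*[Zara₁'s lawyer]₂* c-commands the pronoun but from outside its binding domain, and is not c-commanded by it → coindexation permitted.
*Priya₃* c-commands the pronoun within its binding domain → coindexation would violate Principle B.
*Ingrid₄* and the pronoun do not c-command one another → neither Principle B nor Principle C is at stake; coindexation permitted.
*Greta₅* and the pronoun do not c-command one another → neither Principle B nor Principle C is at stake; coindexation permitted.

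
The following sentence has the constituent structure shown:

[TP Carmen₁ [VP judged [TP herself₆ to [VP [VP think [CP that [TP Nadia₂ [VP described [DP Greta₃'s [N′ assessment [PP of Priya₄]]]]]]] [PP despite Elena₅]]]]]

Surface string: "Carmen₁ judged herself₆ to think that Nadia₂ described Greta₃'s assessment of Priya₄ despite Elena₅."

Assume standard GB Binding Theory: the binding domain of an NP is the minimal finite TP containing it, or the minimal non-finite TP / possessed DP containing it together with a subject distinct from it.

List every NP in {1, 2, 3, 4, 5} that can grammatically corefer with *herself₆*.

{1}

*herself* is an anaphor, so Principle A applies: it must be bound in its binding domain.
Binding domain of *herself₆*: the matrix TP, whose subject is Carmen₁.
*Carmen₁* c-commands the anaphor within its binding domain → licit binder.
*Nadia₂* does not c-command the anaphor → cannot bind it.
*Greta₃* does not c-command the anaphor → cannot bind it.
*Priya₄* does not c-command the anaphor → cannot bind it.
*Elena₅* does not c-command the anaphor → cannot bind it.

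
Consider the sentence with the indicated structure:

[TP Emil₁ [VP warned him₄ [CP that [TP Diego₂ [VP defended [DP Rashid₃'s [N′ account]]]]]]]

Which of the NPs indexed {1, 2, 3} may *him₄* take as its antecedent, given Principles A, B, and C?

*him* is a pronoun, so Principle B applies: it must be free in its binding domain.
Binding domain of *him₄*: the matrix TP, whose subject is Emil₁.
*Emil₁* c-commands the pronoun within its binding domain → coindexation would violate Principle B.
*Diego₂*: the pronoun c-commands this R-expression → coindexation would violate Principle C on *Diego₂*.
*Rashid₃*: the pronoun c-commands this R-expression → coindexation would violate Principle C on *Rashid₃*.

none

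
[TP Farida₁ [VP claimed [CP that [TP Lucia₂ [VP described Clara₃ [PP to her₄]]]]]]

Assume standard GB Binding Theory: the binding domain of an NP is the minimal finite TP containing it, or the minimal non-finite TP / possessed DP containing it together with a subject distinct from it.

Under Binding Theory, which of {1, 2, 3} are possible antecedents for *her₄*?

*her* is a pronoun, so Principle B applies: it must be free in its binding domain.
Binding domain of *her₄*: the embedded TP, whose subject is Lucia₂.
*Farida₁* c-commands the pronoun but from outside its binding domain, and is not c-commanded by it → coindexation permitted.
*Lucia₂* c-commands the pronoun within its binding domain → coindexation would violate Principle B.
*Clara₃* c-commands the pronoun within its binding domain → coindexation would violate Principle B.

{1}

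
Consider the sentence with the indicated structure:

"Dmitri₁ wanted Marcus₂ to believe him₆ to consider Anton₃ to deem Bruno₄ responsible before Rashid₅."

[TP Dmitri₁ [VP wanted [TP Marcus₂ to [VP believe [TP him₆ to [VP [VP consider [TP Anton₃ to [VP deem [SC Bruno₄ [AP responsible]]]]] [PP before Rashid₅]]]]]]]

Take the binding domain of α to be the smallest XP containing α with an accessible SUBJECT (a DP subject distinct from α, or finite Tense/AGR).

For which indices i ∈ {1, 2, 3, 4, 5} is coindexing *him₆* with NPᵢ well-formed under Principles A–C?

*him* is a pronoun, so Principle B applies: it must be free in its binding domain.
Binding domain of *him₆*: the embedded TP, whose subject is Marcus₂.
*Dmitri₁* c-commands the pronoun but from outside its binding domain, and is not c-commanded by it → coindexation permitted.
*Marcus₂* c-commands the pronoun within its binding domain → coindexation would violate Principle B.
*Anton₃*: the pronoun c-commands this R-expression → coindexation would violate Principle C on *Anton₃*.
*Bruno₄*: the pronoun c-commands this R-expression → coindexation would violate Principle C on *Bruno₄*.
*Rashid₅*: the pronoun c-commands this R-expression → coindexation would violate Principle C on *Rashid₅*.

{1}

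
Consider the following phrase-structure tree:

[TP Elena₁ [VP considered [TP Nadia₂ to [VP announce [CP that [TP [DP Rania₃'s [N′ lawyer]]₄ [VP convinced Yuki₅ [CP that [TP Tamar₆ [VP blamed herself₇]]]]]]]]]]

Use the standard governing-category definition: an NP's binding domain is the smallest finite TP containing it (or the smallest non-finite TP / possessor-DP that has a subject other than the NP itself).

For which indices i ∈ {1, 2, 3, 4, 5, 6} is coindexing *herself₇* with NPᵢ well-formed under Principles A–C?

{6}

*herself* is an anaphor, so Principle A applies: it must be bound in its binding domain.
Binding domain of *herself₇*: the embedded TP, whose subject is Tamar₆.
*Elena₁* c-commands the anaphor but is outside its binding domain → cannot satisfy Principle A.
*Nadia₂* c-commands the anaphor but is outside its binding domain → cannot satisfy Principle A.
*Rania₃* does not c-command the anaphor → cannot bind it.
*[Rania₃'s lawyer]₄* c-commands the anaphor but is outside its binding domain → cannot satisfy Principle A.
*Yuki₅* c-commands the anaphor but is outside its binding domain → cannot satisfy Principle A.
*Tamar₆* c-commands the anaphor within its binding domain → licit binder.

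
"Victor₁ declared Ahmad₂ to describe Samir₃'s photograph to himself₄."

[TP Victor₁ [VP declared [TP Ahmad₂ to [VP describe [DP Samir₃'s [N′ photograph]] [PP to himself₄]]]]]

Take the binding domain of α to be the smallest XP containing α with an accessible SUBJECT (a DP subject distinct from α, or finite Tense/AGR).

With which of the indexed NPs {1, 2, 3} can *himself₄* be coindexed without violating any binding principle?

{2}

*himself* is an anaphor, so Principle A applies: it must be bound in its binding domain.
Binding domain of *himself₄*: the embedded TP, whose subject is Ahmad₂.
*Victor₁* c-commands the anaphor but is outside its binding domain → cannot satisfy Principle A.
*Ahmad₂* c-commands the anaphor within its binding domain → licit binder.
*Samir₃* does not c-command the anaphor → cannot bind it.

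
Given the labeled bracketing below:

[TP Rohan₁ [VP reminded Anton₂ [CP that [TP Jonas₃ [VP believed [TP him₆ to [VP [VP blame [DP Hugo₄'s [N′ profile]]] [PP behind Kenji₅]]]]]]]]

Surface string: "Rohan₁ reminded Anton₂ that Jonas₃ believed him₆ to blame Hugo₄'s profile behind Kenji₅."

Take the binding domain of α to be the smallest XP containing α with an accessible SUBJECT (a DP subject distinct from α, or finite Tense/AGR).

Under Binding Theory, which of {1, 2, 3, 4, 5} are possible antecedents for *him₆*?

{1, 2}

*him* is a pronoun, so Principle B applies: it must be free in its binding domain.
Binding domain of *him₆*: the embedded TP, whose subject is Jonas₃.
*Rohan₁* c-commands the pronoun but from outside its binding domain, and is not c-commanded by it → coindexation permitted.
*Anton₂* c-commands the pronoun but from outside its binding domain, and is not c-commanded by it → coindexation permitted.
*Jonas₃* c-commands the pronoun within its binding domain → coindexation would violate Principle B.
*Hugo₄*: the pronoun c-commands this R-expression → coindexation would violate Principle C on *Hugo₄*.
*Kenji₅*: the pronoun c-commands this R-expression → coindexation would violate Principle C on *Kenji₅*.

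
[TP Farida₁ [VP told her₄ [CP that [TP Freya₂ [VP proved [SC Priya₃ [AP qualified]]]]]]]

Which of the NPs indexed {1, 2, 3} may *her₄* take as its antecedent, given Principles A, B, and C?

*her* is a pronoun, so Principle B applies: it must be free in its binding domain.
Binding domain of *her₄*: the matrix TP, whose subject is Farida₁.
*Farida₁* c-commands the pronoun within its binding domain → coindexation would violate Principle B.
*Freya₂*: the pronoun c-commands this R-expression → coindexation would violate Principle C on *Freya₂*.
*Priya₃*: the pronoun c-commands this R-expression → coindexation would violate Principle C on *Priya₃*.

none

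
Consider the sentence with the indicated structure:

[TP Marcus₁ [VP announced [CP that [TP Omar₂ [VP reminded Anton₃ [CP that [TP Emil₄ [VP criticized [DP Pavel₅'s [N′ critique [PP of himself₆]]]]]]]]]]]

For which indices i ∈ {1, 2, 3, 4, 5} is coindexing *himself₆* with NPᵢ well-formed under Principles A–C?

*himself* is an anaphor, so Principle A applies: it must be bound in its binding domain.
Binding domain of *himself₆*: the possessed DP, whose subject is Pavel₅.
*Marcus₁* c-commands the anaphor but is outside its binding domain → cannot satisfy Principle A.
*Omar₂* c-commands the anaphor but is outside its binding domain → cannot satisfy Principle A.
*Anton₃* c-commands the anaphor but is outside its binding domain → cannot satisfy Principle A.
*Emil₄* c-commands the anaphor but is outside its binding domain → cannot satisfy Principle A.
*Pavel₅* c-commands the anaphor within its binding domain → licit binder.

{5}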